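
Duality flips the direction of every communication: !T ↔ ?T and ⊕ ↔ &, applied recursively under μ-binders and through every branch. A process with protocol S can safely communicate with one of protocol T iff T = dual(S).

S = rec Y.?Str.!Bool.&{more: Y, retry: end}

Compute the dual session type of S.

rec Y.!Str.?Bool.+{more: Y, retry: end}

rec Y ↦ rec Y  (rec unchanged)
  ?Str ↦ !Str
    !Bool ↦ ?Bool
      &{more,retry} ↦ +{more,retry}  (external→internal)
        • more:
          Y self-dual
        • retry:
          end self-dual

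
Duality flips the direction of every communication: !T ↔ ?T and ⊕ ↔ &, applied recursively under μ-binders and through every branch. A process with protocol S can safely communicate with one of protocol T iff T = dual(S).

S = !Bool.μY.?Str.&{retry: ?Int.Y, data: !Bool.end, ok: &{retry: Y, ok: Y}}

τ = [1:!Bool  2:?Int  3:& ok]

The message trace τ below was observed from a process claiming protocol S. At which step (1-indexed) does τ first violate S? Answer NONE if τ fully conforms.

step 1: !Bool  ✓  residual = μY.…
step 2: got ?Int, protocol expects ?Str  ✗

2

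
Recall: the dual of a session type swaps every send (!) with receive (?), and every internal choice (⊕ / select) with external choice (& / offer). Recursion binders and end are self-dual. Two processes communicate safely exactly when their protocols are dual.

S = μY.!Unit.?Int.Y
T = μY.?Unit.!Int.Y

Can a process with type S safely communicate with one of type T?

μY | μY  ✓ (binder kept)
  !Unit | ?Unit  ✓
    ?Int | !Int  ✓
      Y | Y  ✓

YES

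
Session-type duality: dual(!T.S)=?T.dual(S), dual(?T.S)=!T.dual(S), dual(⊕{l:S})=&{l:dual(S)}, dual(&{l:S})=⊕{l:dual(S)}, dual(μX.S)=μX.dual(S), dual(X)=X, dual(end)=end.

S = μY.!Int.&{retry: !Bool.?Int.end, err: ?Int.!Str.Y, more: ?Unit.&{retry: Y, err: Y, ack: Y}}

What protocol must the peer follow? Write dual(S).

μY.?Int.⊕{retry: ?Bool.!Int.end, err: !Int.?Str.Y, more: !Unit.⊕{retry: Y, err: Y, ack: Y}}

μY = μY  (rec unchanged)
  !Int = ?Int
    &{retry,err,more} = ⊕{retry,err,more}  (&→⊕)
      [retry]
        !Bool = ?Bool
          ?Int = !Int
            dual(end) = end
      [err]
        ?Int = !Int
          !Str = ?Str
            dual(Y) = Y
      [more]
        ?Unit = !Unit
          &{retry,err,ack} = ⊕{retry,err,ack}  (&→⊕)
            [retry]
              dual(Y) = Y
            [err]
              dual(Y) = Y
            [ack]
              dual(Y) = Y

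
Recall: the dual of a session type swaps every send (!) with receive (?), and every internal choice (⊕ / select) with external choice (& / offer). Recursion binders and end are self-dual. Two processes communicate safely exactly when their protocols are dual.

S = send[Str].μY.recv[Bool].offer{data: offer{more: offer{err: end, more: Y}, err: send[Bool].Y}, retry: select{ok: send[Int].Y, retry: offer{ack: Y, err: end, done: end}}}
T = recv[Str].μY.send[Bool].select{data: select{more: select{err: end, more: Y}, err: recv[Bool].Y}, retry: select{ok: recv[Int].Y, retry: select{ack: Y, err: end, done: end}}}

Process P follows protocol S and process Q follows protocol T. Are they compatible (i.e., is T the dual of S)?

send[Str] vs recv[Str]  ok
  μY vs μY  ok (rec unchanged)
    recv[Bool] vs send[Bool]  ok
      offer{data,retry} vs select{data,retry}  ok labels match
        [data]
          offer{more,err} vs select{more,err}  ok labels match
            [more]
              offer{err,more} vs select{err,more}  ok labels match
                [err]
                  end vs end  ok
                [more]
                  Y vs Y  ok
            [err]
              send[Bool] vs recv[Bool]  ok
                Y vs Y  ok
        [retry]
          select{ok,retry} vs select{ok,retry}  ✗ choice polarity not flipped — not dual

NO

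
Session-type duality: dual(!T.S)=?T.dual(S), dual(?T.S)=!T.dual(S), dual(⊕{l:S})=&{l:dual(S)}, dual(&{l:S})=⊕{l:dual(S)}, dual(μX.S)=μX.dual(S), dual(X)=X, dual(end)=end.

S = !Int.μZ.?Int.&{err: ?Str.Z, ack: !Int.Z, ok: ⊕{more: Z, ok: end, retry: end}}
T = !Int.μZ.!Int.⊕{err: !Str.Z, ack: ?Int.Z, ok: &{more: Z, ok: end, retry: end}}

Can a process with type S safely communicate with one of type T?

!Int ‖ !Int  ✗ same direction on both sides — not dual

NO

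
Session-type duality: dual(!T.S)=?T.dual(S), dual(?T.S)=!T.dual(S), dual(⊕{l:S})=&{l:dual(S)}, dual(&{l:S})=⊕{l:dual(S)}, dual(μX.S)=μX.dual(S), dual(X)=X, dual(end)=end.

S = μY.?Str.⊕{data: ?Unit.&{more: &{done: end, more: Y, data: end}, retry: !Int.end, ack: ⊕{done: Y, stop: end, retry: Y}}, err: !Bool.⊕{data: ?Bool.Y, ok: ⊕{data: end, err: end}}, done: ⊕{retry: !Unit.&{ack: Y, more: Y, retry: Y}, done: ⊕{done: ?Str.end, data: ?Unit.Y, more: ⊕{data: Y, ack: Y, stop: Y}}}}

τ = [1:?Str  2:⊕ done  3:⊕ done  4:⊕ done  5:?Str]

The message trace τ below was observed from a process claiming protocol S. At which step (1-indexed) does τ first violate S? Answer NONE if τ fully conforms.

step 1: ?Str  ✓  cont: ⊕{data: ?Unit.&{more: &{done: end, more: μY.…, data: end}, retry: !Int.end, ack: ⊕{done: μY.…, stop: end, retry: μY.…}}, err: !Bool.⊕{data: ?Bool.μY.…, ok: ⊕{data: end, err: end}}, done: ⊕{retry: !Unit.&{ack: μY.…, more: μY.…, retry: μY.…}, done: ⊕{done: ?Str.end, data: ?Unit.μY.…, more: ⊕{data: μY.…, ack: μY.…, stop: μY.…}}}}
step 2: ⊕ done  ✓  cont: ⊕{retry: !Unit.&{ack: μY.…, more: μY.…, retry: μY.…}, done: ⊕{done: ?Str.end, data: ?Unit.μY.…, more: ⊕{data: μY.…, ack: μY.…, stop: μY.…}}}
step 3: ⊕ done  ✓  cont: ⊕{done: ?Str.end, data: ?Unit.μY.…, more: ⊕{data: μY.…, ack: μY.…, stop: μY.…}}
step 4: ⊕ done  ✓  cont: ?Str.end
step 5: ?Str  ✓  cont: end
trace exhausted — no violation

NONE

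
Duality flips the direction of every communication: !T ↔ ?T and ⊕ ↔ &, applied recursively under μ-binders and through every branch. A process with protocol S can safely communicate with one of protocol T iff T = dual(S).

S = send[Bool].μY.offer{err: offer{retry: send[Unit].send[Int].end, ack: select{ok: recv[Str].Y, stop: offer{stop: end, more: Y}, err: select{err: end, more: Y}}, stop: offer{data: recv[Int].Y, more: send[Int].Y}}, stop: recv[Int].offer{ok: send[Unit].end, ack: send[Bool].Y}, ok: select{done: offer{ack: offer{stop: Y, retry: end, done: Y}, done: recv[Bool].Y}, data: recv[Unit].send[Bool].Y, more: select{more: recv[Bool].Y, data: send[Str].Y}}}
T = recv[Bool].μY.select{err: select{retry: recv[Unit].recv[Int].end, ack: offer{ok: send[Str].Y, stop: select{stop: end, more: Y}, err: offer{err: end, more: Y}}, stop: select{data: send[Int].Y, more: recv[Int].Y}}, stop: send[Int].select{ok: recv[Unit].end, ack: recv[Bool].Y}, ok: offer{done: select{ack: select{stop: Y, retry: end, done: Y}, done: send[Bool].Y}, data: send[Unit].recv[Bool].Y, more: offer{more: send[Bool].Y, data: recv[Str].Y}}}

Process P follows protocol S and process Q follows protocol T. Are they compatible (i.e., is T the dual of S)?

YES

send[Bool] ‖ recv[Bool]  ✓
  μY ‖ μY  ✓ (μ self-dual)
    offer{err,stop,ok} ‖ select{err,stop,ok}  ✓ labels match
      case err:
        offer{retry,ack,stop} ‖ select{retry,ack,stop}  ✓ labels match
          case retry:
            send[Unit] ‖ recv[Unit]  ✓
              send[Int] ‖ recv[Int]  ✓
                end ‖ end  ✓
          case ack:
            select{ok,stop,err} ‖ offer{ok,stop,err}  ✓ labels match
              case ok:
                recv[Str] ‖ send[Str]  ✓
                  Y ‖ Y  ✓
              case stop:
                offer{stop,more} ‖ select{stop,more}  ✓ labels match
                  case stop:
                    end ‖ end  ✓
                  case more:
                    Y ‖ Y  ✓
              case err:
                select{err,more} ‖ offer{err,more}  ✓ labels match
                  case err:
                    end ‖ end  ✓
                  case more:
                    Y ‖ Y  ✓
          case stop:
            offer{data,more} ‖ select{data,more}  ✓ labels match
              case data:
                recv[Int] ‖ send[Int]  ✓
                  Y ‖ Y  ✓
              case more:
                send[Int] ‖ recv[Int]  ✓
                  Y ‖ Y  ✓
      case stop:
        recv[Int] ‖ send[Int]  ✓
          offer{ok,ack} ‖ select{ok,ack}  ✓ labels match
            case ok:
              send[Unit] ‖ recv[Unit]  ✓
                end ‖ end  ✓
            case ack:
              send[Bool] ‖ recv[Bool]  ✓
                Y ‖ Y  ✓
      case ok:
        select{done,data,more} ‖ offer{done,data,more}  ✓ labels match
          case done:
            offer{ack,done} ‖ select{ack,done}  ✓ labels match
              case ack:
                offer{stop,retry,done} ‖ select{stop,retry,done}  ✓ labels match
                  case stop:
                    Y ‖ Y  ✓
                  case retry:
                    end ‖ end  ✓
                  case done:
                    Y ‖ Y  ✓
              case done:
                recv[Bool] ‖ send[Bool]  ✓
                  Y ‖ Y  ✓
          case data:
            recv[Unit] ‖ send[Unit]  ✓
              send[Bool] ‖ recv[Bool]  ✓
                Y ‖ Y  ✓
          case more:
            select{more,data} ‖ offer{more,data}  ✓ labels match
              case more:
                recv[Bool] ‖ send[Bool]  ✓
                  Y ‖ Y  ✓
              case data:
                send[Str] ‖ recv[Str]  ✓
                  Y ‖ Y  ✓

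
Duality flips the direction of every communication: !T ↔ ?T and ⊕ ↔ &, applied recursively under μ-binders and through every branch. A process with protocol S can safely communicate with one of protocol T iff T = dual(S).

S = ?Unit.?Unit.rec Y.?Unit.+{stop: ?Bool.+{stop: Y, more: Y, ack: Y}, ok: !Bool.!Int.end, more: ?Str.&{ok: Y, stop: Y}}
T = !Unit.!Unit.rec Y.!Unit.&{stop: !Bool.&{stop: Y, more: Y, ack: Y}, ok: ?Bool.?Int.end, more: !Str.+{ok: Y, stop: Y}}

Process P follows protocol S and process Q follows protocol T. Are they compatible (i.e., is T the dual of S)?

?Unit ‖ !Unit  ok
  ?Unit ‖ !Unit  ok
    rec Y ‖ rec Y  ok (μ self-dual)
      ?Unit ‖ !Unit  ok
        +{stop,ok,more} ‖ &{stop,ok,more}  ok label sets agree
          • stop:
            ?Bool ‖ !Bool  ok
              +{stop,more,ack} ‖ &{stop,more,ack}  ok label sets agree
                • stop:
                  Y ‖ Y  ok
                • more:
                  Y ‖ Y  ok
                • ack:
                  Y ‖ Y  ok
          • ok:
            !Bool ‖ ?Bool  ok
              !Int ‖ ?Int  ok
                end ‖ end  ok
          • more:
            ?Str ‖ !Str  ok
              &{ok,stop} ‖ +{ok,stop}  ok label sets agree
                • ok:
                  Y ‖ Y  ok
                • stop:
                  Y ‖ Y  ok

YES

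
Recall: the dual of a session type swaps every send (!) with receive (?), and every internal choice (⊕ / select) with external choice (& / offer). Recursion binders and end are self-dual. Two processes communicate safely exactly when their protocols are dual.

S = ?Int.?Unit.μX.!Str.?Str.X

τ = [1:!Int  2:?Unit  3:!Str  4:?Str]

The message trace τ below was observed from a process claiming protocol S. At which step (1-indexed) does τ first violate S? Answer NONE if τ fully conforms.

step 1: got !Int, protocol expects ?Int  ✗

1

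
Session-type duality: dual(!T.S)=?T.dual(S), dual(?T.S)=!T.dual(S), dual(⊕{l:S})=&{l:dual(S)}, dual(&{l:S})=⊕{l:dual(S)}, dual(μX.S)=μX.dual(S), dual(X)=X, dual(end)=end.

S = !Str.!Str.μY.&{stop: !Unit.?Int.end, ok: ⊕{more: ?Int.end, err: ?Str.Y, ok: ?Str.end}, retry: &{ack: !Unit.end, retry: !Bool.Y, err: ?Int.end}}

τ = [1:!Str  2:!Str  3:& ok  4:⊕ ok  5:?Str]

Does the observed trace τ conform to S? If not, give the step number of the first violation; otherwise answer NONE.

step 1: !Str  ok  state: !Str.μY.…
step 2: !Str  ok  state: μY.…
step 3: & ok  ok  state: ⊕{more: ?Int.end, err: ?Str.μY.…, ok: ?Str.end}
step 4: ⊕ ok  ok  state: ?Str.end
step 5: ?Str  ok  state: end
trace exhausted — no violation

NONE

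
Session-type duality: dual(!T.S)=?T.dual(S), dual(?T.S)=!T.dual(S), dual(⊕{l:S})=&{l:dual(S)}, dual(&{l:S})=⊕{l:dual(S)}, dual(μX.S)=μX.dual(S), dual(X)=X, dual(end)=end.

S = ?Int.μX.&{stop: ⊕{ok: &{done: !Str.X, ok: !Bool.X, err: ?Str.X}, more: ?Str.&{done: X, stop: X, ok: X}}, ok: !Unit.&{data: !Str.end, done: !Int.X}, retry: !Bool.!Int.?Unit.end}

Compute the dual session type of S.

!Int.μX.⊕{stop: &{ok: ⊕{done: ?Str.X, ok: ?Bool.X, err: !Str.X}, more: !Str.⊕{done: X, stop: X, ok: X}}, ok: ?Unit.⊕{data: ?Str.end, done: ?Int.X}, retry: ?Bool.?Int.!Unit.end}

?Int ↦ !Int
  μX ↦ μX  (rec unchanged)
    &{stop,ok,retry} ↦ ⊕{stop,ok,retry}  (external→internal)
      • stop:
        ⊕{ok,more} ↦ &{ok,more}  (internal→external)
          • ok:
            &{done,ok,err} ↦ ⊕{done,ok,err}  (external→internal)
              • done:
                !Str ↦ ?Str
                  X ↦ X
              • ok:
                !Bool ↦ ?Bool
                  X ↦ X
              • err:
                ?Str ↦ !Str
                  X ↦ X
          • more:
            ?Str ↦ !Str
              &{done,stop,ok} ↦ ⊕{done,stop,ok}  (external→internal)
                • done:
                  X ↦ X
                • stop:
                  X ↦ X
                • ok:
                  X ↦ X
      • ok:
        !Unit ↦ ?Unit
          &{data,done} ↦ ⊕{data,done}  (external→internal)
            • data:
              !Str ↦ ?Str
                end ↦ end
            • done:
              !Int ↦ ?Int
                X ↦ X
      • retry:
        !Bool ↦ ?Bool
          !Int ↦ ?Int
            ?Unit ↦ !Unit
              end ↦ end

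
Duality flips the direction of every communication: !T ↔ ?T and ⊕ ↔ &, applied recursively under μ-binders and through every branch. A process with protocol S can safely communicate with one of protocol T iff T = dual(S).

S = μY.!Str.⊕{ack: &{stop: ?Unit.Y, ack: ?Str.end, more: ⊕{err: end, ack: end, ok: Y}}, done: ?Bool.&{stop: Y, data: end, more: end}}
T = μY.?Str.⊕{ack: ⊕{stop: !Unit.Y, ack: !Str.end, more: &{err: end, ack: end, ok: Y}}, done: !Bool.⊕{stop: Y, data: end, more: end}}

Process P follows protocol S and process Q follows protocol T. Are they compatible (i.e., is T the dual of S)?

NO

μY ‖ μY  ok (binder kept)
  !Str ‖ ?Str  ok
    ⊕{ack,done} ‖ ⊕{ack,done}  ✗ choice polarity not flipped — not dual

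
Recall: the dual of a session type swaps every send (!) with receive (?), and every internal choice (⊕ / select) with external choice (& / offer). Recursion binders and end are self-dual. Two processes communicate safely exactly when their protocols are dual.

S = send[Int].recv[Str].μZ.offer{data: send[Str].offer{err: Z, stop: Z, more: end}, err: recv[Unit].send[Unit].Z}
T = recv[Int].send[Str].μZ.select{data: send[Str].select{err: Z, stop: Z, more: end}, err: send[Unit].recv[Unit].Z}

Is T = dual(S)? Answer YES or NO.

NO

send[Int] | recv[Int]  ✓
  recv[Str] | send[Str]  ✓
    μZ | μZ  ✓ (rec unchanged)
      offer{data,err} | select{data,err}  ✓ same labels
        • data:
          send[Str] | send[Str]  ✗ same direction on both sides — not dual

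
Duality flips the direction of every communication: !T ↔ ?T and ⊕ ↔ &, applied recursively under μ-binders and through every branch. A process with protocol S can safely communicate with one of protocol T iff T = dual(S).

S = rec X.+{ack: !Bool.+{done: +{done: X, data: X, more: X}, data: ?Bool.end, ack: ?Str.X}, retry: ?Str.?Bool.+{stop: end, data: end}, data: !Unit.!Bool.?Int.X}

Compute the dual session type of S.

rec X.&{ack: ?Bool.&{done: &{done: X, data: X, more: X}, data: !Bool.end, ack: !Str.X}, retry: !Str.!Bool.&{stop: end, data: end}, data: ?Unit.?Bool.!Int.X}

rec X = rec X  (rec unchanged)
  +{ack,retry,data} = &{ack,retry,data}  (⊕→&)
    [ack]
      !Bool = ?Bool
        +{done,data,ack} = &{done,data,ack}  (⊕→&)
          [done]
            +{done,data,more} = &{done,data,more}  (⊕→&)
              [done]
                X ↦ X
              [data]
                X ↦ X
              [more]
                X ↦ X
          [data]
            ?Bool = !Bool
              end ↦ end
          [ack]
            ?Str = !Str
              X ↦ X
    [retry]
      ?Str = !Str
        ?Bool = !Bool
          +{stop,data} = &{stop,data}  (⊕→&)
            [stop]
              end ↦ end
            [data]
              end ↦ end
    [data]
      !Unit = ?Unit
        !Bool = ?Bool
          ?Int = !Int
            X ↦ X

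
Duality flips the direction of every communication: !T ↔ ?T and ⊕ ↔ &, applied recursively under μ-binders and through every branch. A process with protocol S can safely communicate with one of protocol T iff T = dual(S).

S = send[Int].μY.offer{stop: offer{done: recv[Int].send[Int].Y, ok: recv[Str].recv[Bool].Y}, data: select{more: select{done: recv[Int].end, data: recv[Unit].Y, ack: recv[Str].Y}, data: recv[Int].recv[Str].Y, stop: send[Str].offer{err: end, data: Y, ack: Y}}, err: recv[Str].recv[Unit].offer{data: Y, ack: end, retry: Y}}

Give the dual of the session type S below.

send[Int] = recv[Int]
  μY = μY  (rec unchanged)
    offer{stop,data,err} = select{stop,data,err}  (external→internal)
      • stop:
        offer{done,ok} = select{done,ok}  (external→internal)
          • done:
            recv[Int] = send[Int]
              send[Int] = recv[Int]
                Y self-dual
          • ok:
            recv[Str] = send[Str]
              recv[Bool] = send[Bool]
                Y self-dual
      • data:
        select{more,data,stop} = offer{more,data,stop}  (internal→external)
          • more:
            select{done,data,ack} = offer{done,data,ack}  (internal→external)
              • done:
                recv[Int] = send[Int]
                  end self-dual
              • data:
                recv[Unit] = send[Unit]
                  Y self-dual
              • ack:
                recv[Str] = send[Str]
                  Y self-dual
          • data:
            recv[Int] = send[Int]
              recv[Str] = send[Str]
                Y self-dual
          • stop:
            send[Str] = recv[Str]
              offer{err,data,ack} = select{err,data,ack}  (external→internal)
                • err:
                  end self-dual
                • data:
                  Y self-dual
                • ack:
                  Y self-dual
      • err:
        recv[Str] = send[Str]
          recv[Unit] = send[Unit]
            offer{data,ack,retry} = select{data,ack,retry}  (external→internal)
              • data:
                Y self-dual
              • ack:
                end self-dual
              • retry:
                Y self-dual

recv[Int].μY.select{stop: select{done: send[Int].recv[Int].Y, ok: send[Str].send[Bool].Y}, data: offer{more: offer{done: send[Int].end, data: send[Unit].Y, ack: send[Str].Y}, data: send[Int].send[Str].Y, stop: recv[Str].select{err: end, data: Y, ack: Y}}, err: send[Str].send[Unit].select{data: Y, ack: end, retry: Y}}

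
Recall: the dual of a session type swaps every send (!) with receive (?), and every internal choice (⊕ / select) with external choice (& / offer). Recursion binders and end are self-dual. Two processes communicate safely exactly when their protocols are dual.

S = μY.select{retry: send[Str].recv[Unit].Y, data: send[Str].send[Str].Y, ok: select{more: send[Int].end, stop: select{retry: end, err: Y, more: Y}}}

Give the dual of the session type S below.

μY ↦ μY  (binder kept)
  select{retry,data,ok} ↦ offer{retry,data,ok}  (⊕→&)
    [retry]
      send[Str] ↦ recv[Str]
        recv[Unit] ↦ send[Unit]
          Y self-dual
    [data]
      send[Str] ↦ recv[Str]
        send[Str] ↦ recv[Str]
          Y self-dual
    [ok]
      select{more,stop} ↦ offer{more,stop}  (⊕→&)
        [more]
          send[Int] ↦ recv[Int]
            end self-dual
        [stop]
          select{retry,err,more} ↦ offer{retry,err,more}  (⊕→&)
            [retry]
              end self-dual
            [err]
              Y self-dual
            [more]
              Y self-dual

μY.offer{retry: recv[Str].send[Unit].Y, data: recv[Str].recv[Str].Y, ok: offer{more: recv[Int].end, stop: offer{retry: end, err: Y, more: Y}}}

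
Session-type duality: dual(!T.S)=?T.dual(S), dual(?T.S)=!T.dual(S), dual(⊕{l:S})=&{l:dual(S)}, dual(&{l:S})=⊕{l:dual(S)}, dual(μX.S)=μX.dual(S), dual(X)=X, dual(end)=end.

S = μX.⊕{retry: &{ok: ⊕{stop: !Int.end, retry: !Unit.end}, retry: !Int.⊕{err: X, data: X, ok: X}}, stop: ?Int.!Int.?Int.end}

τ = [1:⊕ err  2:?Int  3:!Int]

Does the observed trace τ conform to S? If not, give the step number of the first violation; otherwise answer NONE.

1

step 1: got ⊕ err, protocol expects ⊕ retry or ⊕ stop  ✗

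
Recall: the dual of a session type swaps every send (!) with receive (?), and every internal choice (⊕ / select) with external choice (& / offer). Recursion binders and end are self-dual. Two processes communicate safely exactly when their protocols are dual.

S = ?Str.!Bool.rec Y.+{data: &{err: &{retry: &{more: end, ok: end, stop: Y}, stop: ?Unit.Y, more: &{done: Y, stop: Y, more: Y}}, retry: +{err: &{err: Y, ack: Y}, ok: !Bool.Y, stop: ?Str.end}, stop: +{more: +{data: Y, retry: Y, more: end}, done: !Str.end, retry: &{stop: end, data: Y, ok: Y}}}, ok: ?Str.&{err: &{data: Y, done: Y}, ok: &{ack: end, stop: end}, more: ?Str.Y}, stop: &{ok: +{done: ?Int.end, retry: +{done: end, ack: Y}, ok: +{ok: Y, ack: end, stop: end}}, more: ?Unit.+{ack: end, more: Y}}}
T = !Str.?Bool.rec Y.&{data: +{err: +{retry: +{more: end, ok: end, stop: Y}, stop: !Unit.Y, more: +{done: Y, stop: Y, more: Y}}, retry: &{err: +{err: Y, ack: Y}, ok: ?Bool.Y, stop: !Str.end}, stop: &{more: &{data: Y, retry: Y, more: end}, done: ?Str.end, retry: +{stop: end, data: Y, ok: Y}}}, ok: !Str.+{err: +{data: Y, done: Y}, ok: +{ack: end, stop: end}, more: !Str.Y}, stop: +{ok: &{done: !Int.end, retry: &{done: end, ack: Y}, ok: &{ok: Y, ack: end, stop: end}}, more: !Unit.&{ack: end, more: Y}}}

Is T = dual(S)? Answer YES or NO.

YES

?Str vs !Str  ✓
  !Bool vs ?Bool  ✓
    rec Y vs rec Y  ✓ (rec unchanged)
      +{data,ok,stop} vs &{data,ok,stop}  ✓ same labels
        case data:
          &{err,retry,stop} vs +{err,retry,stop}  ✓ same labels
            case err:
              &{retry,stop,more} vs +{retry,stop,more}  ✓ same labels
                case retry:
                  &{more,ok,stop} vs +{more,ok,stop}  ✓ same labels
                    case more:
                      end vs end  ✓
                    case ok:
                      end vs end  ✓
                    case stop:
                      Y vs Y  ✓
                case stop:
                  ?Unit vs !Unit  ✓
                    Y vs Y  ✓
                case more:
                  &{done,stop,more} vs +{done,stop,more}  ✓ same labels
                    case done:
                      Y vs Y  ✓
                    case stop:
                      Y vs Y  ✓
                    case more:
                      Y vs Y  ✓
            case retry:
              +{err,ok,stop} vs &{err,ok,stop}  ✓ same labels
                case err:
                  &{err,ack} vs +{err,ack}  ✓ same labels
                    case err:
                      Y vs Y  ✓
                    case ack:
                      Y vs Y  ✓
                case ok:
                  !Bool vs ?Bool  ✓
                    Y vs Y  ✓
                case stop:
                  ?Str vs !Str  ✓
                    end vs end  ✓
            case stop:
              +{more,done,retry} vs &{more,done,retry}  ✓ same labels
                case more:
                  +{data,retry,more} vs &{data,retry,more}  ✓ same labels
                    case data:
                      Y vs Y  ✓
                    case retry:
                      Y vs Y  ✓
                    case more:
                      end vs end  ✓
                case done:
                  !Str vs ?Str  ✓
                    end vs end  ✓
                case retry:
                  &{stop,data,ok} vs +{stop,data,ok}  ✓ same labels
                    case stop:
                      end vs end  ✓
                    case data:
                      Y vs Y  ✓
                    case ok:
                      Y vs Y  ✓
        case ok:
          ?Str vs !Str  ✓
            &{err,ok,more} vs +{err,ok,more}  ✓ same labels
              case err:
                &{data,done} vs +{data,done}  ✓ same labels
                  case data:
                    Y vs Y  ✓
                  case done:
                    Y vs Y  ✓
              case ok:
                &{ack,stop} vs +{ack,stop}  ✓ same labels
                  case ack:
                    end vs end  ✓
                  case stop:
                    end vs end  ✓
              case more:
                ?Str vs !Str  ✓
                  Y vs Y  ✓
        case stop:
          &{ok,more} vs +{ok,more}  ✓ same labels
            case ok:
              +{done,retry,ok} vs &{done,retry,ok}  ✓ same labels
                case done:
                  ?Int vs !Int  ✓
                    end vs end  ✓
                case retry:
                  +{done,ack} vs &{done,ack}  ✓ same labels
                    case done:
                      end vs end  ✓
                    case ack:
                      Y vs Y  ✓
                case ok:
                  +{ok,ack,stop} vs &{ok,ack,stop}  ✓ same labels
                    case ok:
                      Y vs Y  ✓
                    case ack:
                      end vs end  ✓
                    case stop:
                      end vs end  ✓
            case more:
              ?Unit vs !Unit  ✓
                +{ack,more} vs &{ack,more}  ✓ same labels
                  case ack:
                    end vs end  ✓
                  case more:
                    Y vs Y  ✓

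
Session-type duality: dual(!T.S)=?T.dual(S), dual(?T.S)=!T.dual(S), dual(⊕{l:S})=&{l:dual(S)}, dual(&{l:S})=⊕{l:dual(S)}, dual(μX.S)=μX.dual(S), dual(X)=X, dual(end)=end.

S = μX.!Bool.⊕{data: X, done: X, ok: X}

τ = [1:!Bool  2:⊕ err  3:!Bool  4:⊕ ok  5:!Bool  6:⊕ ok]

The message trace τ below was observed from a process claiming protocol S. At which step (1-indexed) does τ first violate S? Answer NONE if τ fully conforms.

[1] !Bool  match  now at ⊕{data: μX.…, done: μX.…, ok: μX.…}
[2] got ⊕ err, protocol expects ⊕ data or ⊕ done or ⊕ ok  ✗

2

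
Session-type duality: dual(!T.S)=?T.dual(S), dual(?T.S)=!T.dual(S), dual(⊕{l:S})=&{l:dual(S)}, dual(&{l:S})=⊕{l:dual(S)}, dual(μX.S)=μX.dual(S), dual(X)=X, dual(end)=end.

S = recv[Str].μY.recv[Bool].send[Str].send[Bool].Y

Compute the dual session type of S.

recv[Str] ↦ send[Str]
  μY ↦ μY  (rec unchanged)
    recv[Bool] ↦ send[Bool]
      send[Str] ↦ recv[Str]
        send[Bool] ↦ recv[Bool]
          dual(Y) = Y

send[Str].μY.send[Bool].recv[Str].recv[Bool].Y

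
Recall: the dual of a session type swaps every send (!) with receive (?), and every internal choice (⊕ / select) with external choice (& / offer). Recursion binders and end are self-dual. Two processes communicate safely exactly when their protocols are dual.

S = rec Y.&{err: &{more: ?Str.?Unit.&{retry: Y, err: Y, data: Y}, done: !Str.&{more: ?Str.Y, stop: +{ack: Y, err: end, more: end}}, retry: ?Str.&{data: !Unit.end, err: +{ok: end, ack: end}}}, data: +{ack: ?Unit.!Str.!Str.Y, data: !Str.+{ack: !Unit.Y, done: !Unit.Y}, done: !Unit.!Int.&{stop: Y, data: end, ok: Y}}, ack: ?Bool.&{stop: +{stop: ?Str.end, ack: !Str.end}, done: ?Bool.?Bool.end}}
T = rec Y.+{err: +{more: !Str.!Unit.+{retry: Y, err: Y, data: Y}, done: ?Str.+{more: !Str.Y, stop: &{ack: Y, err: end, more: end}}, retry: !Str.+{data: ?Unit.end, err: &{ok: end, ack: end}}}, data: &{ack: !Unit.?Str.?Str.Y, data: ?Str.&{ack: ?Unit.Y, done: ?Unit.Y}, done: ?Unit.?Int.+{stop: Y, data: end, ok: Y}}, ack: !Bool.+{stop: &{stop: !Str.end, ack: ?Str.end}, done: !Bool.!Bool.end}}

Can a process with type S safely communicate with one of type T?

rec Y ‖ rec Y  match (rec unchanged)
  &{err,data,ack} ‖ +{err,data,ack}  match same labels
    [err]
      &{more,done,retry} ‖ +{more,done,retry}  match same labels
        [more]
          ?Str ‖ !Str  match
            ?Unit ‖ !Unit  match
              &{retry,err,data} ‖ +{retry,err,data}  match same labels
                [retry]
                  Y ‖ Y  match
                [err]
                  Y ‖ Y  match
                [data]
                  Y ‖ Y  match
        [done]
          !Str ‖ ?Str  match
            &{more,stop} ‖ +{more,stop}  match same labels
              [more]
                ?Str ‖ !Str  match
                  Y ‖ Y  match
              [stop]
                +{ack,err,more} ‖ &{ack,err,more}  match same labels
                  [ack]
                    Y ‖ Y  match
                  [err]
                    end ‖ end  match
                  [more]
                    end ‖ end  match
        [retry]
          ?Str ‖ !Str  match
            &{data,err} ‖ +{data,err}  match same labels
              [data]
                !Unit ‖ ?Unit  match
                  end ‖ end  match
              [err]
                +{ok,ack} ‖ &{ok,ack}  match same labels
                  [ok]
                    end ‖ end  match
                  [ack]
                    end ‖ end  match
    [data]
      +{ack,data,done} ‖ &{ack,data,done}  match same labels
        [ack]
          ?Unit ‖ !Unit  match
            !Str ‖ ?Str  match
              !Str ‖ ?Str  match
                Y ‖ Y  match
        [data]
          !Str ‖ ?Str  match
            +{ack,done} ‖ &{ack,done}  match same labels
              [ack]
                !Unit ‖ ?Unit  match
                  Y ‖ Y  match
              [done]
                !Unit ‖ ?Unit  match
                  Y ‖ Y  match
        [done]
          !Unit ‖ ?Unit  match
            !Int ‖ ?Int  match
              &{stop,data,ok} ‖ +{stop,data,ok}  match same labels
                [stop]
                  Y ‖ Y  match
                [data]
                  end ‖ end  match
                [ok]
                  Y ‖ Y  match
    [ack]
      ?Bool ‖ !Bool  match
        &{stop,done} ‖ +{stop,done}  match same labels
          [stop]
            +{stop,ack} ‖ &{stop,ack}  match same labels
              [stop]
                ?Str ‖ !Str  match
                  end ‖ end  match
              [ack]
                !Str ‖ ?Str  match
                  end ‖ end  match
          [done]
            ?Bool ‖ !Bool  match
              ?Bool ‖ !Bool  match
                end ‖ end  match

YES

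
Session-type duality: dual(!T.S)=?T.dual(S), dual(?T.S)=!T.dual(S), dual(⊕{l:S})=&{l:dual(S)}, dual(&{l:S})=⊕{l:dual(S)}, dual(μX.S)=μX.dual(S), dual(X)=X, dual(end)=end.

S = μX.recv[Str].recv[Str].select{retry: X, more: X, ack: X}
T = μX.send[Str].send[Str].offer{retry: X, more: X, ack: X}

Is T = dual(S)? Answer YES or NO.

YES

μX ‖ μX  ok (binder kept)
  recv[Str] ‖ send[Str]  ok
    recv[Str] ‖ send[Str]  ok
      select{retry,more,ack} ‖ offer{retry,more,ack}  ok label sets agree
        • retry:
          X ‖ X  ok
        • more:
          X ‖ X  ok
        • ack:
          X ‖ X  ok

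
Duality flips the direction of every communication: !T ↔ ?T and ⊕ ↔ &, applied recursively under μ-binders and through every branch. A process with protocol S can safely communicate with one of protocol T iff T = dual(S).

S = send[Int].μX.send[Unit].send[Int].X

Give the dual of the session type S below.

recv[Int].μX.recv[Unit].recv[Int].X

send[Int] ↦ recv[Int]
  μX ↦ μX  (μ self-dual)
    send[Unit] ↦ recv[Unit]
      send[Int] ↦ recv[Int]
        X self-dual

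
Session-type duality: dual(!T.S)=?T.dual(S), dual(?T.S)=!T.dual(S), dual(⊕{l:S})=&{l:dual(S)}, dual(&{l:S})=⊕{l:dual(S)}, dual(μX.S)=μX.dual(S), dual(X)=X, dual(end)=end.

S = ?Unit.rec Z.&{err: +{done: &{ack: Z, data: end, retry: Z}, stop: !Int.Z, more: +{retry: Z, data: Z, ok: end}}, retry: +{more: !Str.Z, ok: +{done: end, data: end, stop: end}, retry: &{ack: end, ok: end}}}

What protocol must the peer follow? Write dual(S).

?Unit = !Unit
  rec Z = rec Z  (rec unchanged)
    &{err,retry} = +{err,retry}  (offer→select)
      • err:
        +{done,stop,more} = &{done,stop,more}  (internal→external)
          • done:
            &{ack,data,retry} = +{ack,data,retry}  (offer→select)
              • ack:
                dual(Z) = Z
              • data:
                dual(end) = end
              • retry:
                dual(Z) = Z
          • stop:
            !Int = ?Int
              dual(Z) = Z
          • more:
            +{retry,data,ok} = &{retry,data,ok}  (internal→external)
              • retry:
                dual(Z) = Z
              • data:
                dual(Z) = Z
              • ok:
                dual(end) = end
      • retry:
        +{more,ok,retry} = &{more,ok,retry}  (internal→external)
          • more:
            !Str = ?Str
              dual(Z) = Z
          • ok:
            +{done,data,stop} = &{done,data,stop}  (internal→external)
              • done:
                dual(end) = end
              • data:
                dual(end) = end
              • stop:
                dual(end) = end
          • retry:
            &{ack,ok} = +{ack,ok}  (offer→select)
              • ack:
                dual(end) = end
              • ok:
                dual(end) = end

!Unit.rec Z.+{err: &{done: +{ack: Z, data: end, retry: Z}, stop: ?Int.Z, more: &{retry: Z, data: Z, ok: end}}, retry: &{more: ?Str.Z, ok: &{done: end, data: end, stop: end}, retry: +{ack: end, ok: end}}}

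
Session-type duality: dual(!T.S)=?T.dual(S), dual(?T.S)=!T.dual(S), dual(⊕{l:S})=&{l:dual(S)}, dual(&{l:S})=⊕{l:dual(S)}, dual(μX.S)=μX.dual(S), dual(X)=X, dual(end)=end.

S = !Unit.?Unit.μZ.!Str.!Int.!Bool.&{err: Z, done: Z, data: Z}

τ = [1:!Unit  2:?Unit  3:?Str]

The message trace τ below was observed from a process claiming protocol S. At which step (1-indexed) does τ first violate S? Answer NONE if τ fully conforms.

@1 !Unit  ok  state: ?Unit.μZ.…
@2 ?Unit  ok  state: μZ.…
@3 got ?Str, protocol expects !Str  ✗

3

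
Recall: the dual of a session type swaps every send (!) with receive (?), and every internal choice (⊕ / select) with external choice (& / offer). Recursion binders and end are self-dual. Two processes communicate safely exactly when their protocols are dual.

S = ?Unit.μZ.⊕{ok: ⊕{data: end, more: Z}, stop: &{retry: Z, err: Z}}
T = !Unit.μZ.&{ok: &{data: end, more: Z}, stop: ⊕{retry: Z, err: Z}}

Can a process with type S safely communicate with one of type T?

?Unit vs !Unit  match
  μZ vs μZ  match (binder kept)
    ⊕{ok,stop} vs &{ok,stop}  match label sets agree
      case ok:
        ⊕{data,more} vs &{data,more}  match label sets agree
          case data:
            end vs end  match
          case more:
            Z vs Z  match
      case stop:
        &{retry,err} vs ⊕{retry,err}  match label sets agree
          case retry:
            Z vs Z  match
          case err:
            Z vs Z  match

YES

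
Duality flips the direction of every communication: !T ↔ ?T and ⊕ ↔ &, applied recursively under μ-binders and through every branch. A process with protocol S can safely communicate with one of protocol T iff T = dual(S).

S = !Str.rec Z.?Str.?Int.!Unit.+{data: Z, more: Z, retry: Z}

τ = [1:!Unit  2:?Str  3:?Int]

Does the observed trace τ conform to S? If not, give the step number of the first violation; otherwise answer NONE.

1

step 1: got !Unit, protocol expects !Str  ✗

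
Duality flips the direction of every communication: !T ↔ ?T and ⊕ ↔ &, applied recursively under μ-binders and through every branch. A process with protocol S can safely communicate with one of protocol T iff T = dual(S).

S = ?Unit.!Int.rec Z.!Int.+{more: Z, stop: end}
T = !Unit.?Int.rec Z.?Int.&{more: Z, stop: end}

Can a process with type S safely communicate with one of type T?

?Unit ‖ !Unit  match
  !Int ‖ ?Int  match
    rec Z ‖ rec Z  match (rec unchanged)
      !Int ‖ ?Int  match
        +{more,stop} ‖ &{more,stop}  match labels match
          • more:
            Z ‖ Z  match
          • stop:
            end ‖ end  match

YES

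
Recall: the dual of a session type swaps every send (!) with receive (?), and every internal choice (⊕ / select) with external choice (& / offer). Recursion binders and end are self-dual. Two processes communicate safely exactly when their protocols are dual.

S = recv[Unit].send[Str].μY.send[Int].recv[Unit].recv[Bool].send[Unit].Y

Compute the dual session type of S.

send[Unit].recv[Str].μY.recv[Int].send[Unit].send[Bool].recv[Unit].Y

recv[Unit] → send[Unit]
  send[Str] → recv[Str]
    μY → μY  (binder kept)
      send[Int] → recv[Int]
        recv[Unit] → send[Unit]
          recv[Bool] → send[Bool]
            send[Unit] → recv[Unit]
              Y ↦ Y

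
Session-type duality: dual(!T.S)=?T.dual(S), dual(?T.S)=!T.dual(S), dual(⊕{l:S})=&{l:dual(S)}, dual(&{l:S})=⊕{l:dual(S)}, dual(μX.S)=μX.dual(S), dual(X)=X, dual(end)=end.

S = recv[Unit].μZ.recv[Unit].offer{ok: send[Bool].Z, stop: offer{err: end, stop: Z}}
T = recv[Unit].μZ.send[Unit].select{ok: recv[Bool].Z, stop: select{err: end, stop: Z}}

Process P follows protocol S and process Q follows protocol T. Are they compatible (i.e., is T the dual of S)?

recv[Unit] vs recv[Unit]  ✗ same direction on both sides — not dual

NO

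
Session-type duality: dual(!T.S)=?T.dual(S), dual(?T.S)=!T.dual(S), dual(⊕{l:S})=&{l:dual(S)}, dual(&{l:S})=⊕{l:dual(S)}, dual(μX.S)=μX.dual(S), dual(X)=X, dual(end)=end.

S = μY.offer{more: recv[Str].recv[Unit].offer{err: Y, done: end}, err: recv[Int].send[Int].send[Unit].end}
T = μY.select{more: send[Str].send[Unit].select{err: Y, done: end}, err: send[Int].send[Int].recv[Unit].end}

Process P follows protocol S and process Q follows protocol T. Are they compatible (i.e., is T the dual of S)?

NO

μY vs μY  match (μ self-dual)
  offer{more,err} vs select{more,err}  match labels match
    [more]
      recv[Str] vs send[Str]  match
        recv[Unit] vs send[Unit]  match
          offer{err,done} vs select{err,done}  match labels match
            [err]
              Y vs Y  match
            [done]
              end vs end  match
    [err]
      recv[Int] vs send[Int]  match
        send[Int] vs send[Int]  ✗ same direction on both sides — not dual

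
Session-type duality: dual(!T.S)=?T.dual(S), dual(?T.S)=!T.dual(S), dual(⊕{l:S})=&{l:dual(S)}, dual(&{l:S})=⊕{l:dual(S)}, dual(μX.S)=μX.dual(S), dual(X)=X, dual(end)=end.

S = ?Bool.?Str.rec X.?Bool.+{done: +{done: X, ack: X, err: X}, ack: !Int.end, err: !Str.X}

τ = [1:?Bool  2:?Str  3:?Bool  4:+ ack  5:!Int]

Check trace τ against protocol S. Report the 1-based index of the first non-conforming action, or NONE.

NONE

@1 ?Bool  ok  now at ?Str.rec X.…
@2 ?Str  ok  now at rec X.…
@3 ?Bool  ok  now at +{done: +{done: rec X.…, ack: rec X.…, err: rec X.…}, ack: !Int.end, err: !Str.rec X.…}
@4 + ack  ok  now at !Int.end
@5 !Int  ok  now at end
trace exhausted — no violation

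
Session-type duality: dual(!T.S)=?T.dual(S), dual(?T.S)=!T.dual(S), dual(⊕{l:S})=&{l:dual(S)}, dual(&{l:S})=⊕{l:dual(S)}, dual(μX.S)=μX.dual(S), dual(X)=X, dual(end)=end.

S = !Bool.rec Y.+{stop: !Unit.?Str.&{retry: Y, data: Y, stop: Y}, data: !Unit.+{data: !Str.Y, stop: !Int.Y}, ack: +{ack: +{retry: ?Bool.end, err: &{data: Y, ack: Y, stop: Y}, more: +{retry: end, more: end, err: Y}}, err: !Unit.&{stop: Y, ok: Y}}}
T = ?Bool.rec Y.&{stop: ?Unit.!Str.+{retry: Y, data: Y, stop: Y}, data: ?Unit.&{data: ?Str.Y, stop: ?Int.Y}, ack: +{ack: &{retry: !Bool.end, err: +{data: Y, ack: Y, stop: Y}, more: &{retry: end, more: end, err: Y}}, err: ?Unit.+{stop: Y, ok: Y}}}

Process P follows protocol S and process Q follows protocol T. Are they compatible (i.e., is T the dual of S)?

NO

!Bool | ?Bool  match
  rec Y | rec Y  match (rec unchanged)
    +{stop,data,ack} | &{stop,data,ack}  match labels match
      • stop:
        !Unit | ?Unit  match
          ?Str | !Str  match
            &{retry,data,stop} | +{retry,data,stop}  match labels match
              • retry:
                Y | Y  match
              • data:
                Y | Y  match
              • stop:
                Y | Y  match
      • data:
        !Unit | ?Unit  match
          +{data,stop} | &{data,stop}  match labels match
            • data:
              !Str | ?Str  match
                Y | Y  match
            • stop:
              !Int | ?Int  match
                Y | Y  match
      • ack:
        +{ack,err} | +{ack,err}  ✗ choice polarity not flipped — not dual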